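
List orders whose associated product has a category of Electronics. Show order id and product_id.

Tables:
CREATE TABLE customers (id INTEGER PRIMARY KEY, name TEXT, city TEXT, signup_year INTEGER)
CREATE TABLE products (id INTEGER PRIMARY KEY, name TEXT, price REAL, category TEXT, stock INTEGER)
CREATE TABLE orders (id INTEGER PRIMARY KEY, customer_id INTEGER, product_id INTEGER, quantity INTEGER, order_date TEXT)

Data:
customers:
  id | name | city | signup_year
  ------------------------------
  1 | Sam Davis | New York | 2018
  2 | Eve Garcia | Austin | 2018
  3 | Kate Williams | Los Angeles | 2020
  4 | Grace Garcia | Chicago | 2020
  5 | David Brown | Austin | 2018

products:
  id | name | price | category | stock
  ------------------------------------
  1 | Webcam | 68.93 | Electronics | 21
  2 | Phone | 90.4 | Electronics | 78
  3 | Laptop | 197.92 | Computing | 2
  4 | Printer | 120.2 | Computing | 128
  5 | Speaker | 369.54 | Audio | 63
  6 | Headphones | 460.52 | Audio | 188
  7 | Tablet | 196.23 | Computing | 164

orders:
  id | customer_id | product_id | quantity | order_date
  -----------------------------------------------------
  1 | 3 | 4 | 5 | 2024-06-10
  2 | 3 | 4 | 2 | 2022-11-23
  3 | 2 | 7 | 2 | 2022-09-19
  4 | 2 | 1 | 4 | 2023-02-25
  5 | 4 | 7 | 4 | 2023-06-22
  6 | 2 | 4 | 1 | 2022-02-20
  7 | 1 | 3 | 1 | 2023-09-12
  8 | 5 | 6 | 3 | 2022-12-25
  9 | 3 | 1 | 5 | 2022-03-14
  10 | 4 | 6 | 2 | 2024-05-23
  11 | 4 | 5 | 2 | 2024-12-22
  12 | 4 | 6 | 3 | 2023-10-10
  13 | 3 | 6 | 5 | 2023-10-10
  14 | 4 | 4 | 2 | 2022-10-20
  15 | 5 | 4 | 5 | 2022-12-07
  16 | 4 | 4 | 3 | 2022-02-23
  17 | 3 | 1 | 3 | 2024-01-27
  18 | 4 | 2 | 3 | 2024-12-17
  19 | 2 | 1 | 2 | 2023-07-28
SELECT id, product_id FROM orders WHERE product_id IN (SELECT id FROM products WHERE category = 'Electronics')

Execution result:
id | product_id
4 | 1
9 | 1
17 | 1
18 | 2
19 | 1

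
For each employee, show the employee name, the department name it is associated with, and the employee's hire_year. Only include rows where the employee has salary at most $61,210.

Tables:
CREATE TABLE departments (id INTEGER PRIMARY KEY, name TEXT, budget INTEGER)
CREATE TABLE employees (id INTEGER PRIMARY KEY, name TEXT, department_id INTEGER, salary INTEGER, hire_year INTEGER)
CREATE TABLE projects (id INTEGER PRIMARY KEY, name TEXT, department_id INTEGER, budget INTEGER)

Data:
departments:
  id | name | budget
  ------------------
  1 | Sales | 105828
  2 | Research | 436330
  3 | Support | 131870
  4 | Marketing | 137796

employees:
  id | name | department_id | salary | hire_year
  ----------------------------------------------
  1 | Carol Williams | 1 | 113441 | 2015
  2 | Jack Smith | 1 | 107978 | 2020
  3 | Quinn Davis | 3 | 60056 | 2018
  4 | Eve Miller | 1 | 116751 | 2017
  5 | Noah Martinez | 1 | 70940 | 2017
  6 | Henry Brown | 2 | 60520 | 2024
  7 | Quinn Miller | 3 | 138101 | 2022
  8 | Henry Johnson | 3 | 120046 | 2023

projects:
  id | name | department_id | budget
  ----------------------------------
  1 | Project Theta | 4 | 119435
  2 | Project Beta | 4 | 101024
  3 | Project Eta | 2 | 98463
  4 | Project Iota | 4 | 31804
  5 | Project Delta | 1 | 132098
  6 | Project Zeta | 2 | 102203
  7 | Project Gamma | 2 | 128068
SELECT c.name, p.name AS department, c.hire_year FROM employees c JOIN departments p ON c.department_id = p.id WHERE c.salary <= 61210

Execution result:
name | department | hire_year
Quinn Davis | Support | 2018
Henry Brown | Research | 2024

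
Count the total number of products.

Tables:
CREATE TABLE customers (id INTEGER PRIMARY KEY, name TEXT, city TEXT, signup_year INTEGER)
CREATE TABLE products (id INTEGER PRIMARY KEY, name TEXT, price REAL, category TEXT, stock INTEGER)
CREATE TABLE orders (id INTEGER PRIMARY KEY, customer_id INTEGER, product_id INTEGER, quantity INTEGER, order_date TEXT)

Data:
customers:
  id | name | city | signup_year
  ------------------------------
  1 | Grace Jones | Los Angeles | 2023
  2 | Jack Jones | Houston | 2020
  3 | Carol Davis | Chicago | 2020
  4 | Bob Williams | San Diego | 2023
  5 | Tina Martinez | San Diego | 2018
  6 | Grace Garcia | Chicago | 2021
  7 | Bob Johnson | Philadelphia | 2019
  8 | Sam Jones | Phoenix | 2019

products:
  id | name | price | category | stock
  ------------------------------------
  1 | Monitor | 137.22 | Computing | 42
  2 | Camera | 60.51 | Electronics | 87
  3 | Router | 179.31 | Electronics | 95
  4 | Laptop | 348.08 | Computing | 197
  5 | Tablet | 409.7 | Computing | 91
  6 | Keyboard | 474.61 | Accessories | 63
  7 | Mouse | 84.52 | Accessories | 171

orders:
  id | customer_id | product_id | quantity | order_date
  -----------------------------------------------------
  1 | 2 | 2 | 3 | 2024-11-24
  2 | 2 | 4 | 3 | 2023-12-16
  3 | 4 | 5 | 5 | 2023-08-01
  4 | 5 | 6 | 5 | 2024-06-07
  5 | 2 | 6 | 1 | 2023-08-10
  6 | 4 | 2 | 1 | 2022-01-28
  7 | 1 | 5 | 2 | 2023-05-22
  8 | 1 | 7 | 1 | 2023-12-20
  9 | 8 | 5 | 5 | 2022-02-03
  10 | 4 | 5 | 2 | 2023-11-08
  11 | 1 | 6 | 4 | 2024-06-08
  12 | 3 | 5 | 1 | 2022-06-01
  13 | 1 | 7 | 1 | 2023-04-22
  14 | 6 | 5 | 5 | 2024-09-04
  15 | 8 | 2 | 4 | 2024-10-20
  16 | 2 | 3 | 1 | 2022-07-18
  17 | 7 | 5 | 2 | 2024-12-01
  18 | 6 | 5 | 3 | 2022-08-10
SELECT COUNT(*) FROM products

Execution result:
7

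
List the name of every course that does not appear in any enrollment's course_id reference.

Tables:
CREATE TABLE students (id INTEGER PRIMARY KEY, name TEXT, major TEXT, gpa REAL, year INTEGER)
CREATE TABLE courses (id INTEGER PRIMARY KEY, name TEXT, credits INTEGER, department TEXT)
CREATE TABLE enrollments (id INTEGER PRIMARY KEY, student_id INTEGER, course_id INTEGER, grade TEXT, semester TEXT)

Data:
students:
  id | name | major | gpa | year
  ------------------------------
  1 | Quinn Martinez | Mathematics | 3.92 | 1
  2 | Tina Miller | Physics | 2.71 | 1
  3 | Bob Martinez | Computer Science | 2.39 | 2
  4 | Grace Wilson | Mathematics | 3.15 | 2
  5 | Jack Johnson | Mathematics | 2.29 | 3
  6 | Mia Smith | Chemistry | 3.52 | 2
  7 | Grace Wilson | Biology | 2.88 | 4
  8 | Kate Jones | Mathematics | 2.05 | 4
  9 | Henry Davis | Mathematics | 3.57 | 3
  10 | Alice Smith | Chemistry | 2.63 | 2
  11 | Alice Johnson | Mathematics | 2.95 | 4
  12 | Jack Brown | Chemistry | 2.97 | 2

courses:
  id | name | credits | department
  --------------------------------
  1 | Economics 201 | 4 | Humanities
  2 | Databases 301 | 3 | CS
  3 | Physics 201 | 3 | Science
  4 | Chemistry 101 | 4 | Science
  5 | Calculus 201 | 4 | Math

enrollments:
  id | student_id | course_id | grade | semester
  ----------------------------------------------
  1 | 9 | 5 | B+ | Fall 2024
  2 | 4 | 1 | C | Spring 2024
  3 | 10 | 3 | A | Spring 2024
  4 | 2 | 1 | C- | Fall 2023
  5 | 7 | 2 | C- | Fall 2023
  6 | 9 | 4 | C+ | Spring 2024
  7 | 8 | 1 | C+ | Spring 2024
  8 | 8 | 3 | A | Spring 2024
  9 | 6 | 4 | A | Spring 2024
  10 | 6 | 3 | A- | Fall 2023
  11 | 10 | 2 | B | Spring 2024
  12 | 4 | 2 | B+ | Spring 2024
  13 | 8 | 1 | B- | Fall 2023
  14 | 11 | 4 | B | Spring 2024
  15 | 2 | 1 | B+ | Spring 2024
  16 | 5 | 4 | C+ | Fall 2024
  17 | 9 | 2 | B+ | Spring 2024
SELECT p.name FROM courses p LEFT JOIN enrollments c ON c.course_id = p.id WHERE c.id IS NULL

Execution result:
(no rows)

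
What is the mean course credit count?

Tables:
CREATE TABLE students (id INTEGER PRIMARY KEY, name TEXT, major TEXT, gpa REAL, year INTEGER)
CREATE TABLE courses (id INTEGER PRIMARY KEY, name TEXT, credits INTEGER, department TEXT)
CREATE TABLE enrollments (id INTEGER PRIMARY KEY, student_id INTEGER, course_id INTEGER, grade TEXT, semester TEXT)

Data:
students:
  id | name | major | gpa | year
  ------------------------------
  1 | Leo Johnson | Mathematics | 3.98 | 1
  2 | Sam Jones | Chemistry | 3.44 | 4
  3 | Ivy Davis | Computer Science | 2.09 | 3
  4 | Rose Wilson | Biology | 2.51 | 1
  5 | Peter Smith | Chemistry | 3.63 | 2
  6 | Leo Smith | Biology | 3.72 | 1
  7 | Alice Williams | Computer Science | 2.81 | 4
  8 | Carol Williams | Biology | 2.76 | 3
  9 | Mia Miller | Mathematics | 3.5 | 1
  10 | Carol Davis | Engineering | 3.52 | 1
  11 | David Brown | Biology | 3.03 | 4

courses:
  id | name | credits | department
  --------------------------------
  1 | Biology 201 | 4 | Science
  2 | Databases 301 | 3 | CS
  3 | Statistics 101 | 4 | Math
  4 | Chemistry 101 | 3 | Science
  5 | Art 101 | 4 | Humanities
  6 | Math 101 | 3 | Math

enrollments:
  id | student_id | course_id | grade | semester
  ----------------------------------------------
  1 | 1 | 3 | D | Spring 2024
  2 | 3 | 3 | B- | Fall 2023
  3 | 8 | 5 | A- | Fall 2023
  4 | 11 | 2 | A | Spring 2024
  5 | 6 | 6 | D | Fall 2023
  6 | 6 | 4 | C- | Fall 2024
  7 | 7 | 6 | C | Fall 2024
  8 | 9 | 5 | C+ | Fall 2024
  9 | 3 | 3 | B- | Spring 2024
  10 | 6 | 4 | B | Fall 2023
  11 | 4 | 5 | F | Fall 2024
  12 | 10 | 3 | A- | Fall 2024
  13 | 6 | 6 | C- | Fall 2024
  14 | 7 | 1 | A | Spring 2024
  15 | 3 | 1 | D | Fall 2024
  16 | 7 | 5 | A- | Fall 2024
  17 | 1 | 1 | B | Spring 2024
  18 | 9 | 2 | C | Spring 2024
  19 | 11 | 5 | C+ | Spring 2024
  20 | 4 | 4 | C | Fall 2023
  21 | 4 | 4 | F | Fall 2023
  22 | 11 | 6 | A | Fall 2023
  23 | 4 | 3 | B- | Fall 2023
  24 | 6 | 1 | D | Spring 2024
SELECT AVG(credits) FROM courses

Execution result:
3.50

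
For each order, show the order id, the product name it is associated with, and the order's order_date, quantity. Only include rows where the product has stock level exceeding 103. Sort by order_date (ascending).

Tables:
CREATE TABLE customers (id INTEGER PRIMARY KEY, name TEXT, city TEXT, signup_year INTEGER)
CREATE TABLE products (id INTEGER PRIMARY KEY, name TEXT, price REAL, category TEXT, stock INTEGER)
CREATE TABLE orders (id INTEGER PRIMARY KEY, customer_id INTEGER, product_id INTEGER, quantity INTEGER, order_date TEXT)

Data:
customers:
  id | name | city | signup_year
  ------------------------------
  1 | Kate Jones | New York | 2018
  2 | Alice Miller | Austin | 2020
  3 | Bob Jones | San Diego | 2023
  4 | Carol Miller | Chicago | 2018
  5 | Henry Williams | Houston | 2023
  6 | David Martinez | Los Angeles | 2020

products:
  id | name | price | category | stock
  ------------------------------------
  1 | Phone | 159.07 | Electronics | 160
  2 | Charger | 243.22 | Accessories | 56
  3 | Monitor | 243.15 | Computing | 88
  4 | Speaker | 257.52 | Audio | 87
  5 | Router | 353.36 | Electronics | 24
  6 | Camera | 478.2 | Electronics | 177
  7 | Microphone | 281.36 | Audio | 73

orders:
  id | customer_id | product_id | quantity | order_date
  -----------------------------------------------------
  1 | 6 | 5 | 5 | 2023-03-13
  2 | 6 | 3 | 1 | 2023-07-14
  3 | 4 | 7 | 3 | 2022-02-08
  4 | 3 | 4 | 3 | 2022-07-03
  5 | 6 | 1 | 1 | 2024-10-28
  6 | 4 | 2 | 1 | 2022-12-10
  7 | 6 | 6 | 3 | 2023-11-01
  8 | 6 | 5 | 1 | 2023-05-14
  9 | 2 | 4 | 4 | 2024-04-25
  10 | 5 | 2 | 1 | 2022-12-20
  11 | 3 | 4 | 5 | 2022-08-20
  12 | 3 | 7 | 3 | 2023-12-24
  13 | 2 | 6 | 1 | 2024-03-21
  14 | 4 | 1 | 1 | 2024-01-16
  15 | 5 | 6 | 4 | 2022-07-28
SELECT c.id, p.name AS product, c.order_date, c.quantity FROM orders c JOIN products p ON c.product_id = p.id WHERE p.stock > 103 ORDER BY c.order_date ASC

Execution result:
id | product | order_date | quantity
15 | Camera | 2022-07-28 | 4
7 | Camera | 2023-11-01 | 3
14 | Phone | 2024-01-16 | 1
13 | Camera | 2024-03-21 | 1
5 | Phone | 2024-10-28 | 1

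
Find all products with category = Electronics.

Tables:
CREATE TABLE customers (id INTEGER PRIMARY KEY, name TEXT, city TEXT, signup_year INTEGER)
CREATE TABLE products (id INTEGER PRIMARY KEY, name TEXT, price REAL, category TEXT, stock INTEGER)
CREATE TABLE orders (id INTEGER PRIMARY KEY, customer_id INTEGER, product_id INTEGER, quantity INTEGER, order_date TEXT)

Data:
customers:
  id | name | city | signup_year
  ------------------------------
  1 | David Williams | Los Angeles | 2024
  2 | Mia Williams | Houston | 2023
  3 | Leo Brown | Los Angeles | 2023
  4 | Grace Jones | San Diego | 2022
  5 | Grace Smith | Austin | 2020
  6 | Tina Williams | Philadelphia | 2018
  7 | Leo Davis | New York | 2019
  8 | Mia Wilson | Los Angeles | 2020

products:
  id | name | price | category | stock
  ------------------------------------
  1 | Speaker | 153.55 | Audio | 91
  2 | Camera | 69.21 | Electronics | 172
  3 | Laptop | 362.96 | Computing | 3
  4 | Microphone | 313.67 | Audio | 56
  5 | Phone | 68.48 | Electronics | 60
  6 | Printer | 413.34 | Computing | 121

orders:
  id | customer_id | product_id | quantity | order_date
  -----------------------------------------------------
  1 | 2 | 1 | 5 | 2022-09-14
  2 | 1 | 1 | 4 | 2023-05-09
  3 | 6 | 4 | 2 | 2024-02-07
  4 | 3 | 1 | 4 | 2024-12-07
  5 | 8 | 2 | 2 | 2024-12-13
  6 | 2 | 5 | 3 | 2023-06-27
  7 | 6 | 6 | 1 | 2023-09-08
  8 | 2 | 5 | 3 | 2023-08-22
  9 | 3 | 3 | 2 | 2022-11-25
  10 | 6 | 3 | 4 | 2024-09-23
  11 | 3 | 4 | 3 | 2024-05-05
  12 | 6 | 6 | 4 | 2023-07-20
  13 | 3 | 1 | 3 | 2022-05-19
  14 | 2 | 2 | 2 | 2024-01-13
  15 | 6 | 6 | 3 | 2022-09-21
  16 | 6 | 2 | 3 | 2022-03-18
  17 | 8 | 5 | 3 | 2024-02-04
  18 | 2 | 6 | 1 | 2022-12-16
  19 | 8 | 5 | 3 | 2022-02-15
SELECT name, category FROM products WHERE category = 'Electronics'

Execution result:
name | category
Camera | Electronics
Phone | Electronics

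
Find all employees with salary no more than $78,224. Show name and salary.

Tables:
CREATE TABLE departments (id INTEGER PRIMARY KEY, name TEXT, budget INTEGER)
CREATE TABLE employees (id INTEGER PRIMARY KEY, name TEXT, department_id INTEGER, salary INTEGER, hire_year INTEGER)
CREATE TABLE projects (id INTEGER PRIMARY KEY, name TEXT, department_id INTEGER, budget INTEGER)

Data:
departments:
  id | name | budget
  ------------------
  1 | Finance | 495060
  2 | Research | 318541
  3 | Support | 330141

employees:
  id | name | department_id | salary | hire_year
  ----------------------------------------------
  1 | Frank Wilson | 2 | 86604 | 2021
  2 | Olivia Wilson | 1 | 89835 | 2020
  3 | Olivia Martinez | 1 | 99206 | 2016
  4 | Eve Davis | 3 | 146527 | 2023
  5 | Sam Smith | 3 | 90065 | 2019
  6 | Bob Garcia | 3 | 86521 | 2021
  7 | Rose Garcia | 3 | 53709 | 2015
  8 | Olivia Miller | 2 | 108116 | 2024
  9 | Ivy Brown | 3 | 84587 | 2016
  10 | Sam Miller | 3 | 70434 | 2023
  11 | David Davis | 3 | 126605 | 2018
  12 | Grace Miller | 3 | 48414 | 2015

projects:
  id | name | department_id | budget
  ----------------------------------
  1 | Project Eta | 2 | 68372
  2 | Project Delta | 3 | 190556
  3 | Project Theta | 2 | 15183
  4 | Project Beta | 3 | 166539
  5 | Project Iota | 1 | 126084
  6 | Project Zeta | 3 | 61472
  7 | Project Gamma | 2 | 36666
SELECT name, salary FROM employees WHERE salary <= 78224

Execution result:
name | salary
Rose Garcia | 53709
Sam Miller | 70434
Grace Miller | 48414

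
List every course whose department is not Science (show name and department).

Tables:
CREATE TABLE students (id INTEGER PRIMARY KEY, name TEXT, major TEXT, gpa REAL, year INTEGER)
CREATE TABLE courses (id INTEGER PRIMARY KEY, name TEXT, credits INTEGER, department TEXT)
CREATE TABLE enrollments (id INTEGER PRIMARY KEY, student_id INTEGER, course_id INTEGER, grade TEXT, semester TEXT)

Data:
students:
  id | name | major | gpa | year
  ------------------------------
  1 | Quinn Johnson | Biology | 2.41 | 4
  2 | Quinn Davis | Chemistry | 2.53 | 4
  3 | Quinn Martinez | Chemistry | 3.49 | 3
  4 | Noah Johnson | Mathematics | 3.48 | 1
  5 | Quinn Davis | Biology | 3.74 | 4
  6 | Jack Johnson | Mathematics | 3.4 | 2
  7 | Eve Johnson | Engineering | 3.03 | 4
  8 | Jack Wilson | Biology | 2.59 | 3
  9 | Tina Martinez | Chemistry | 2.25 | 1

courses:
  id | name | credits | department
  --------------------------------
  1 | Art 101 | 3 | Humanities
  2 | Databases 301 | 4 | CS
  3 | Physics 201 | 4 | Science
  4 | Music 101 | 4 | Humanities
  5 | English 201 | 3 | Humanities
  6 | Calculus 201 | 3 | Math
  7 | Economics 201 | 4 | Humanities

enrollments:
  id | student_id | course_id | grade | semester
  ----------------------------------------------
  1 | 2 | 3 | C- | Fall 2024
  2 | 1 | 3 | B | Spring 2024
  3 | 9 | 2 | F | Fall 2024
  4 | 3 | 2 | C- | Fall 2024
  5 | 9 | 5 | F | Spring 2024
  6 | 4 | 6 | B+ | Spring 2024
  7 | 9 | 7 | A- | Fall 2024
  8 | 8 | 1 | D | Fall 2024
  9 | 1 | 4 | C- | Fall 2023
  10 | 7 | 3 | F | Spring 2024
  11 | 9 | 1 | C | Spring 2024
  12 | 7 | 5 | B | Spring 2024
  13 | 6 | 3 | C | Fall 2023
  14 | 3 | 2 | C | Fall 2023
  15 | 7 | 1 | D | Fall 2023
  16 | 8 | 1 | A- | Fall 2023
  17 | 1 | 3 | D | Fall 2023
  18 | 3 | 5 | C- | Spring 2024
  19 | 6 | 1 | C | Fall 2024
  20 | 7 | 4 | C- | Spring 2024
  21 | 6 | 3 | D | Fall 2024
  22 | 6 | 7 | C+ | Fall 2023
SELECT name, department FROM courses WHERE department <> 'Science'

Execution result:
name | department
Art 101 | Humanities
Databases 301 | CS
Music 101 | Humanities
English 201 | Humanities
Calculus 201 | Math
Economics 201 | Humanities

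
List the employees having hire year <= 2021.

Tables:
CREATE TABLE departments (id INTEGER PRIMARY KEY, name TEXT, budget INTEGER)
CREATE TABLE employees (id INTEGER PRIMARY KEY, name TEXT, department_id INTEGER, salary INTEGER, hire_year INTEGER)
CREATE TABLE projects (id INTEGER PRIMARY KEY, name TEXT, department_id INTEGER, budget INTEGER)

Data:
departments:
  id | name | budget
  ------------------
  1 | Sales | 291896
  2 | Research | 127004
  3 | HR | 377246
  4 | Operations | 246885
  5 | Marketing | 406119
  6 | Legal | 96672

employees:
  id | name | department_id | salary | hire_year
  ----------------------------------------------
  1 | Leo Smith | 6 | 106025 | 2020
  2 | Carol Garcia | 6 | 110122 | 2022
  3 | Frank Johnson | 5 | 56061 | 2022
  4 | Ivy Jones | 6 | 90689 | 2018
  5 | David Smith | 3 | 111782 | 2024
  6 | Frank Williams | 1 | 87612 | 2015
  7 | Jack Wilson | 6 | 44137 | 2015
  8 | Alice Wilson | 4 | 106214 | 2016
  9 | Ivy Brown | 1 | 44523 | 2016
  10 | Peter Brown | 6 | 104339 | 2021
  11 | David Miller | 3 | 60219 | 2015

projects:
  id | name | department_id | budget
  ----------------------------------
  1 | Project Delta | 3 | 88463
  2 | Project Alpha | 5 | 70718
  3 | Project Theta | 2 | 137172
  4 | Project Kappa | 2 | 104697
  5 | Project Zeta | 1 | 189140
SELECT name, hire_year FROM employees WHERE hire_year <= 2021

Execution result:
name | hire_year
Leo Smith | 2020
Ivy Jones | 2018
Frank Williams | 2015
Jack Wilson | 2015
Alice Wilson | 2016
Ivy Brown | 2016
Peter Brown | 2021
David Miller | 2015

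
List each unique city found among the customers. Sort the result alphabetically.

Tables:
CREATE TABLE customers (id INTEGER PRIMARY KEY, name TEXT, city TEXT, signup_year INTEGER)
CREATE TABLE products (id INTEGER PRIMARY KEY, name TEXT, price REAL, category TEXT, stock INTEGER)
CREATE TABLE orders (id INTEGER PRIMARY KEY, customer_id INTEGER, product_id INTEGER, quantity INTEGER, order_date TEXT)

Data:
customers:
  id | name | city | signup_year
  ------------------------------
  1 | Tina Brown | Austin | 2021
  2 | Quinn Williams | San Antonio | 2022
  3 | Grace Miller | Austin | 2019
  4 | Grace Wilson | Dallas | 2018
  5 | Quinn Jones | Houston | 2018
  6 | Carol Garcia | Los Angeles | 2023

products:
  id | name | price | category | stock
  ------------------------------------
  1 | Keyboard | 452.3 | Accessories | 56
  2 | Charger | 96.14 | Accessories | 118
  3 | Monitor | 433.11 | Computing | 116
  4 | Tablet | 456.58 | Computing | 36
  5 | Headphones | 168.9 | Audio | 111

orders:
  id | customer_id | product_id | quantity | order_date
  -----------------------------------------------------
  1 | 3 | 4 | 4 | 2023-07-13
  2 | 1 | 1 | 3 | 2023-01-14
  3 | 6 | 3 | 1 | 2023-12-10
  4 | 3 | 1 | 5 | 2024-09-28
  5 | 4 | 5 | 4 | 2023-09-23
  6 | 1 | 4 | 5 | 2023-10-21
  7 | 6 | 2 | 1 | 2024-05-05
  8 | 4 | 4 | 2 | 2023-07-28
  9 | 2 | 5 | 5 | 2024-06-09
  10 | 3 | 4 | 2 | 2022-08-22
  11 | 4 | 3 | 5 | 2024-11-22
SELECT DISTINCT city FROM customers ORDER BY city

Execution result:
city
Austin
Dallas
Houston
Los Angeles
San Antonio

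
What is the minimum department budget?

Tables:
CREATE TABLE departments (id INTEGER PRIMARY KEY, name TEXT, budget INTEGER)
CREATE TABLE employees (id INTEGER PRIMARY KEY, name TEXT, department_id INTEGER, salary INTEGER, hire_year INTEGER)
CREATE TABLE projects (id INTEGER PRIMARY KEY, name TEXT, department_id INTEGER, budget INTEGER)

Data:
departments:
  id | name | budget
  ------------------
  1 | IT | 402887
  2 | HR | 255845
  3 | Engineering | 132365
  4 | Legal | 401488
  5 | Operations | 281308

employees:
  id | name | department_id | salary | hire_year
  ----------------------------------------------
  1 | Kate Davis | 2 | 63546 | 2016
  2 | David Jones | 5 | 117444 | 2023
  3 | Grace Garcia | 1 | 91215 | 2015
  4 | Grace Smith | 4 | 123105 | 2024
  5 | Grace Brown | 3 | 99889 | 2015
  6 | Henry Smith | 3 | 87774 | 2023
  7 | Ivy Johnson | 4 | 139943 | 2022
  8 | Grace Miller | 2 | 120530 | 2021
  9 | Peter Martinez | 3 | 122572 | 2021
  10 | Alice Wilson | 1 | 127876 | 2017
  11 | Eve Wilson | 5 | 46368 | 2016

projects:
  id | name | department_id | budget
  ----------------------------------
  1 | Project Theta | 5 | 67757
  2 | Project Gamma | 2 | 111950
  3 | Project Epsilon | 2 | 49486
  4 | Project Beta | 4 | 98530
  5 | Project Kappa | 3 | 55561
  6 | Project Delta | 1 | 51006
SELECT MIN(budget) FROM departments

Execution result:
132365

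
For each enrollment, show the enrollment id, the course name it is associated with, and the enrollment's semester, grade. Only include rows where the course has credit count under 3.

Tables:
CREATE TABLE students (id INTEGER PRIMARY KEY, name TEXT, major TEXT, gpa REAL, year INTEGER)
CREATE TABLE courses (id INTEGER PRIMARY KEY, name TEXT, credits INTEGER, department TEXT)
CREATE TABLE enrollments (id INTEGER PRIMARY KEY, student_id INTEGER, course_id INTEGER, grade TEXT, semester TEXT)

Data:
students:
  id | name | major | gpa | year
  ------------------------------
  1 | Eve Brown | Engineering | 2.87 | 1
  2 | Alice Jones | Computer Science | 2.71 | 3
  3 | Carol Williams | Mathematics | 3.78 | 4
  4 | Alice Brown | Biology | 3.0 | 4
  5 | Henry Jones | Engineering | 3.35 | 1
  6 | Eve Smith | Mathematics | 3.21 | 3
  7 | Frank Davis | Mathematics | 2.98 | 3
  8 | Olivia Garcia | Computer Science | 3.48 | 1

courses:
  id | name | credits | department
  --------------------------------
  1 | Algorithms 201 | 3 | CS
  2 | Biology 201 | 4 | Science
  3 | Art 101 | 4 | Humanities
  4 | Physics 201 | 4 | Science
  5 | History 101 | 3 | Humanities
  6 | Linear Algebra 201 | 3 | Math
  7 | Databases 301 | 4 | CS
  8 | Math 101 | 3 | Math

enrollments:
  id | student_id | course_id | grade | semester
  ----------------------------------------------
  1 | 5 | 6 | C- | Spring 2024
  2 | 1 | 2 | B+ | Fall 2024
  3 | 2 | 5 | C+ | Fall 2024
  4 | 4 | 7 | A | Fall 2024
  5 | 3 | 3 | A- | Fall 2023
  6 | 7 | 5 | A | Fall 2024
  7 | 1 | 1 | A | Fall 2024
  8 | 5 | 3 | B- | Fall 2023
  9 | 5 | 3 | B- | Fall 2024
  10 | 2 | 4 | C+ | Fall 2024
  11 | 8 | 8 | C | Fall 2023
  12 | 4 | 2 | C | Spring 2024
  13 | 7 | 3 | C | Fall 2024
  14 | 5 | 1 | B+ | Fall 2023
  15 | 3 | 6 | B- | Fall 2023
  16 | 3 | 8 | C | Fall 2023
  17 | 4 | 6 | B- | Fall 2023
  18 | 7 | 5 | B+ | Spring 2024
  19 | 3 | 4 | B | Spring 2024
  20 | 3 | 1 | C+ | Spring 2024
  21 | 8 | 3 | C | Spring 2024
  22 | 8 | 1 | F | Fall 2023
SELECT c.id, p.name AS course, c.semester, c.grade FROM enrollments c JOIN courses p ON c.course_id = p.id WHERE p.credits < 3

Execution result:
(no rows)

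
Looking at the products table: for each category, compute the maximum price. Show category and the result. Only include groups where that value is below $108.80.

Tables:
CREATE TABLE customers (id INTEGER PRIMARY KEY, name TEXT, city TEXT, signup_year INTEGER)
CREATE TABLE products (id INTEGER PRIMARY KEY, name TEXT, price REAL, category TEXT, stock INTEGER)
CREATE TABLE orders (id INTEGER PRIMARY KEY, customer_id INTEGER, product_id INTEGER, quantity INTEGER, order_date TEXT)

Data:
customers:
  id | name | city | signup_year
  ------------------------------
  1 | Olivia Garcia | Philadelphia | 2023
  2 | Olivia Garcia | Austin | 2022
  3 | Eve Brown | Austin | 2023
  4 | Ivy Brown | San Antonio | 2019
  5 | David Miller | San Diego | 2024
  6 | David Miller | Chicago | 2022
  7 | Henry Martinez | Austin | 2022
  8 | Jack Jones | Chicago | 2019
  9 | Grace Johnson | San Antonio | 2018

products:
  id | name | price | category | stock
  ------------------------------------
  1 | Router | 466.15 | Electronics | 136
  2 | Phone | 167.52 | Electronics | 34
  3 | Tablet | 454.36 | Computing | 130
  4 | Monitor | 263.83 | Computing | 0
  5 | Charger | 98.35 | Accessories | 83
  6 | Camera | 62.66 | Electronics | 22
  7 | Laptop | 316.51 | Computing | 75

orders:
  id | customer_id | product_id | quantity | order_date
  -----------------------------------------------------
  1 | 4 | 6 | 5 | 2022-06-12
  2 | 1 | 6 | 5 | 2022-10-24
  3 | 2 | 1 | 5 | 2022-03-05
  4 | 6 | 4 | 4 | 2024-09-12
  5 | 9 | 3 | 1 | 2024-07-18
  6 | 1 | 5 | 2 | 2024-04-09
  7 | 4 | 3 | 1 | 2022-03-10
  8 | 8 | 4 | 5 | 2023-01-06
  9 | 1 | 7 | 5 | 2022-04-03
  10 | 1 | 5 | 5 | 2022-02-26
SELECT category, MAX(price) AS max_price FROM products GROUP BY category HAVING MAX(price) < 108.8

Execution result:
category | max_price
Accessories | 98.35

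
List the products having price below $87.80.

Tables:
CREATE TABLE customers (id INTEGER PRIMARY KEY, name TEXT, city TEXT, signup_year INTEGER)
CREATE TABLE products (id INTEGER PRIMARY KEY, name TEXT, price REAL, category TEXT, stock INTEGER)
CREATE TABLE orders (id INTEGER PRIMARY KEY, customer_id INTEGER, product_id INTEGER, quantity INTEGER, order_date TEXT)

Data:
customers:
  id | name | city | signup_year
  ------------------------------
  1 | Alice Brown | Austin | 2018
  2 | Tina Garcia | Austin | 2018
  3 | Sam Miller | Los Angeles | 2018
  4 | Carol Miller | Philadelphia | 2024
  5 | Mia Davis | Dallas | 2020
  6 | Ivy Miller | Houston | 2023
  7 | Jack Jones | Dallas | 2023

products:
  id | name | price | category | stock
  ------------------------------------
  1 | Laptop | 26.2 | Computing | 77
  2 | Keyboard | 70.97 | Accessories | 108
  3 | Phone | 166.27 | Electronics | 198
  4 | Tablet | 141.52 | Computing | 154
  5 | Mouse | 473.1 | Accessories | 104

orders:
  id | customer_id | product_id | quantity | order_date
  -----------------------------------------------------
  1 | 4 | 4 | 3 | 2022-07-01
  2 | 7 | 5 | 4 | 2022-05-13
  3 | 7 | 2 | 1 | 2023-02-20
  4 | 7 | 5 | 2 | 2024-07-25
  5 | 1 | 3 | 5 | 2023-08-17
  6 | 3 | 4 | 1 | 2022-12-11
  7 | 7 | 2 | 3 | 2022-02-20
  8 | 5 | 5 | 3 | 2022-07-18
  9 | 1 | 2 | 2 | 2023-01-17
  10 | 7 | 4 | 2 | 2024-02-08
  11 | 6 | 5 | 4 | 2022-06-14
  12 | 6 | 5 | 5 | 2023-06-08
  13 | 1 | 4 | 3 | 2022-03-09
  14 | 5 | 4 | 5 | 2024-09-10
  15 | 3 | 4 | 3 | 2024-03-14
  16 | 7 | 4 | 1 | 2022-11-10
SELECT name, price FROM products WHERE price < 87.8

Execution result:
name | price
Laptop | 26.20
Keyboard | 70.97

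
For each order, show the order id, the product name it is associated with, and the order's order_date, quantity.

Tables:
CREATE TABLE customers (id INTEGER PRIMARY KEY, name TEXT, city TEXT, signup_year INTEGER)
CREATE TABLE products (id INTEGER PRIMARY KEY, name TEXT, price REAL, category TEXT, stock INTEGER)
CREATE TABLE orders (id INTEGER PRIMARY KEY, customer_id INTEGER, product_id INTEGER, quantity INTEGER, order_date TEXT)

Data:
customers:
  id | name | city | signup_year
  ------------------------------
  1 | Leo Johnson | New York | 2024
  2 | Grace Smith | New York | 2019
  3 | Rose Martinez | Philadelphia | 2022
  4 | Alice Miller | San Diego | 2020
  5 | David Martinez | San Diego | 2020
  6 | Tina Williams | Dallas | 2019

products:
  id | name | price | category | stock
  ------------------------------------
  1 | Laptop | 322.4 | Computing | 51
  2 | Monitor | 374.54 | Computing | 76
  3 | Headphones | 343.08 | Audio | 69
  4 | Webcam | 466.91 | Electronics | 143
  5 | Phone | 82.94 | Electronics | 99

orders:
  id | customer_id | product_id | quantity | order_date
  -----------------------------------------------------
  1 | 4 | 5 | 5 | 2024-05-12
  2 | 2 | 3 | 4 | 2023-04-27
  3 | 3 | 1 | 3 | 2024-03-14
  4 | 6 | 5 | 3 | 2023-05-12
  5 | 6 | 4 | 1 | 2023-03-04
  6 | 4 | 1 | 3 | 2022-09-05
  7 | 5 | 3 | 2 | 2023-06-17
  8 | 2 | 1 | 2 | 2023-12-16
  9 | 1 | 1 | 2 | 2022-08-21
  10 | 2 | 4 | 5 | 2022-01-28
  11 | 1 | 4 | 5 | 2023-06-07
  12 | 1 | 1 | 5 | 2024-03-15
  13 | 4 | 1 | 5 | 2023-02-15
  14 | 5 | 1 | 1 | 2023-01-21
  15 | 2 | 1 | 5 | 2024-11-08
SELECT c.id, p.name AS product, c.order_date, c.quantity FROM orders c JOIN products p ON c.product_id = p.id

Execution result:
id | product | order_date | quantity
1 | Phone | 2024-05-12 | 5
2 | Headphones | 2023-04-27 | 4
3 | Laptop | 2024-03-14 | 3
4 | Phone | 2023-05-12 | 3
5 | Webcam | 2023-03-04 | 1
6 | Laptop | 2022-09-05 | 3
7 | Headphones | 2023-06-17 | 2
8 | Laptop | 2023-12-16 | 2
9 | Laptop | 2022-08-21 | 2
10 | Webcam | 2022-01-28 | 5
11 | Webcam | 2023-06-07 | 5
12 | Laptop | 2024-03-15 | 5
13 | Laptop | 2023-02-15 | 5
14 | Laptop | 2023-01-21 | 1
15 | Laptop | 2024-11-08 | 5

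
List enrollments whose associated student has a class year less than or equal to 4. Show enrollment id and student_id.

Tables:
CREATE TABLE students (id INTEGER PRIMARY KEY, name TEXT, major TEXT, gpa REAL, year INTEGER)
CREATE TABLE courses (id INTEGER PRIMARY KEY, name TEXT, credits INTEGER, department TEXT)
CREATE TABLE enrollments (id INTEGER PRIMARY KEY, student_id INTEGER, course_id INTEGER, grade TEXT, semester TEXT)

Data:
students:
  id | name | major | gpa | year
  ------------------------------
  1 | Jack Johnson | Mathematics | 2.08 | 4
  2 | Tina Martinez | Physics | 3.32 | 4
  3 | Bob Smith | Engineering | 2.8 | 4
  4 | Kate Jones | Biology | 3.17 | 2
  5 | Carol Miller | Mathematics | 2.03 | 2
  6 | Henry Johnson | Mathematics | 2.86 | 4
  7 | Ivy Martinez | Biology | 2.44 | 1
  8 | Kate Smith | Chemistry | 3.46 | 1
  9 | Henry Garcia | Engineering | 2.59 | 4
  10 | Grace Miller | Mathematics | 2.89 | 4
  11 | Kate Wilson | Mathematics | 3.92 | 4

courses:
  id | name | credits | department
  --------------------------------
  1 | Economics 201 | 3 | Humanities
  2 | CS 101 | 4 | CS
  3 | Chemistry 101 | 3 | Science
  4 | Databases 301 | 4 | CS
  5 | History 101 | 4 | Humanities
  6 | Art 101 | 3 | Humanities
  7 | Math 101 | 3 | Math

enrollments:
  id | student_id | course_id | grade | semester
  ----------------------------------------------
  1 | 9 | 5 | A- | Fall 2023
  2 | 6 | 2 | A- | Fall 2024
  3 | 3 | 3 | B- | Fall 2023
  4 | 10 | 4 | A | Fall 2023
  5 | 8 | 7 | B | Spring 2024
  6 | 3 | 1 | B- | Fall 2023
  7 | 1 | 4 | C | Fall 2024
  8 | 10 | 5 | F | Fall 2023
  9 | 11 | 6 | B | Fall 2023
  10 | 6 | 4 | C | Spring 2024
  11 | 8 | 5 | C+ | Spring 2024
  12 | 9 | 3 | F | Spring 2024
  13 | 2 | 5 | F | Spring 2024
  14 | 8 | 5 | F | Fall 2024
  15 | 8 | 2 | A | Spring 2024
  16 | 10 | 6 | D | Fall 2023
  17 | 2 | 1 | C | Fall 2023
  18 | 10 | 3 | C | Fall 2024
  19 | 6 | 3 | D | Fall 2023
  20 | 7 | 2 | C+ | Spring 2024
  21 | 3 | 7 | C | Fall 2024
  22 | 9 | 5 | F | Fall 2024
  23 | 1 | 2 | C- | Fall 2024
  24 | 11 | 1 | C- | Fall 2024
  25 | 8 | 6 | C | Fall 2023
SELECT id, student_id FROM enrollments WHERE student_id IN (SELECT id FROM students WHERE year <= 4)

Execution result:
id | student_id
1 | 9
2 | 6
3 | 3
4 | 10
5 | 8
6 | 3
7 | 1
8 | 10
9 | 11
10 | 6
11 | 8
12 | 9
13 | 2
14 | 8
15 | 8
16 | 10
17 | 2
18 | 10
19 | 6
20 | 7
21 | 3
22 | 9
23 | 1
24 | 11
25 | 8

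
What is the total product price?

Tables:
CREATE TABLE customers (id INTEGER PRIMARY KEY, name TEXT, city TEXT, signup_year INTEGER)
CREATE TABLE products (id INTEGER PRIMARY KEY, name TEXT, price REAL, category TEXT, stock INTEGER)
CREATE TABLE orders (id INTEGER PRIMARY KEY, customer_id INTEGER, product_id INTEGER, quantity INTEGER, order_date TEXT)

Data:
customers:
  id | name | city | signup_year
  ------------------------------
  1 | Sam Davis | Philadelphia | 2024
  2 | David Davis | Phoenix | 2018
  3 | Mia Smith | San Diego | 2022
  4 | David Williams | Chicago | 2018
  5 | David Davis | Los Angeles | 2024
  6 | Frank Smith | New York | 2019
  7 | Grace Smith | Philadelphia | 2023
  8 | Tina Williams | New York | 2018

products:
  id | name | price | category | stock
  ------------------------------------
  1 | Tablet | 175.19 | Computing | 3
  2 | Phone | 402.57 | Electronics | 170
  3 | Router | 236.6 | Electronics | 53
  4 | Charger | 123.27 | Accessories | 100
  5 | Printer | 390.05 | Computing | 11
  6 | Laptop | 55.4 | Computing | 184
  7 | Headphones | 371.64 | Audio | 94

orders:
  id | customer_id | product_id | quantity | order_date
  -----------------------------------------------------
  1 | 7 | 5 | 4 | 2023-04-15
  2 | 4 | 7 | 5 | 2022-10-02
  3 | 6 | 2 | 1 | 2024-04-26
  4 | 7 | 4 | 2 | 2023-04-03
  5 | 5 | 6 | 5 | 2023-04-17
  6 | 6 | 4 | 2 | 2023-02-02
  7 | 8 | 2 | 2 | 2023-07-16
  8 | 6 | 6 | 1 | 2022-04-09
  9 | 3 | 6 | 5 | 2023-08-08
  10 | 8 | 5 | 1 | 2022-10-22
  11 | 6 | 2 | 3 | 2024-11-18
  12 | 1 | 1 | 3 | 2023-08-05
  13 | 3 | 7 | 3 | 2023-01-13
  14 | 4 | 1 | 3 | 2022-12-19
SELECT SUM(price) FROM products

Execution result:
1754.72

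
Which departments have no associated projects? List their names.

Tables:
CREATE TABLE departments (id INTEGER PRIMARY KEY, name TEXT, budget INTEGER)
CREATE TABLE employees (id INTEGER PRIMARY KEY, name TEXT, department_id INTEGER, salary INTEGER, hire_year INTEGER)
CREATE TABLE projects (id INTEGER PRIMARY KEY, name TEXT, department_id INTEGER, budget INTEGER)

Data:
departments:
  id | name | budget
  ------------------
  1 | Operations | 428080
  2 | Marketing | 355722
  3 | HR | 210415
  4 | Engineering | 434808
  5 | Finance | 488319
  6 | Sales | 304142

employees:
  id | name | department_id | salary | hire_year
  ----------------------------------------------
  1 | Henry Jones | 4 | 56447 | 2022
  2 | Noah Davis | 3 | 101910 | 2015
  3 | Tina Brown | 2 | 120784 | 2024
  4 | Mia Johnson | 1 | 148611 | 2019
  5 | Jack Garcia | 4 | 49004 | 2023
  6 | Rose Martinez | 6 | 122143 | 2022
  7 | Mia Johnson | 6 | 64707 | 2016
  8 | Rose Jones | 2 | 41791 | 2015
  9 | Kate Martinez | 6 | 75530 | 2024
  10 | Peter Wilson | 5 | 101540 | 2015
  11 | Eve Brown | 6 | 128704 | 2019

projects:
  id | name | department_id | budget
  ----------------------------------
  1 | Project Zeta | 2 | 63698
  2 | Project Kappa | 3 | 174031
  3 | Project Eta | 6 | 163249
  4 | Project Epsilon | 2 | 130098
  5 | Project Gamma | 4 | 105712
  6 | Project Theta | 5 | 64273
SELECT p.name FROM departments p LEFT JOIN projects c ON c.department_id = p.id WHERE c.id IS NULL

Execution result:
Operations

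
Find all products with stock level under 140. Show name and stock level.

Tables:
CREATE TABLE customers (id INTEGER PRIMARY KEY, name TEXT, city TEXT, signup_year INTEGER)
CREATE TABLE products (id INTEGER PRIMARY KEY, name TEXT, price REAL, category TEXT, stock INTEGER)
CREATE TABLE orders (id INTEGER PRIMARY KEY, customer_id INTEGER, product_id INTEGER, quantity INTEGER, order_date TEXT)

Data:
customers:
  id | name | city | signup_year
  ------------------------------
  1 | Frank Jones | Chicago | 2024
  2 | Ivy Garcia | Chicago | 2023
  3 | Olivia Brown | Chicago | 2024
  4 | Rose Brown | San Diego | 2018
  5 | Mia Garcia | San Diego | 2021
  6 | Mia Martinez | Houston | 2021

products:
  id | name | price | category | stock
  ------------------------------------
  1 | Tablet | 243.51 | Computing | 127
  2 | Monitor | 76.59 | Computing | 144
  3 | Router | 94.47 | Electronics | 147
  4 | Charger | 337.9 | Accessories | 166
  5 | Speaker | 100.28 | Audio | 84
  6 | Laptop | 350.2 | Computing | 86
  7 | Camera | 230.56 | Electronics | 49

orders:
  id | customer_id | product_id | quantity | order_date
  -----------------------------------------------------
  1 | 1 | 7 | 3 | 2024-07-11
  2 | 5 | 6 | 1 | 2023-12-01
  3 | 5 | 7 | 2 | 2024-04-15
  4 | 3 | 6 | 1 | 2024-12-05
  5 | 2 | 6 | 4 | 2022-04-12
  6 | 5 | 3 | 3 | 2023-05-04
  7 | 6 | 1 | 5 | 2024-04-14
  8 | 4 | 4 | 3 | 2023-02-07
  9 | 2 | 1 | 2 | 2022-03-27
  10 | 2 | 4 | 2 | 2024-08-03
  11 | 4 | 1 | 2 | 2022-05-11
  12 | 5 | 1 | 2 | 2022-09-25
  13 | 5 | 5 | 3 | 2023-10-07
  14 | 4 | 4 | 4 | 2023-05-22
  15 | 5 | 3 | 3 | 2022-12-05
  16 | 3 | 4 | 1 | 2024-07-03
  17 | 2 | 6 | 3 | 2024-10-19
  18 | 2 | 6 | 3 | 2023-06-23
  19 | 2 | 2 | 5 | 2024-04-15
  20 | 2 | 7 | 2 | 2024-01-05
SELECT name, stock FROM products WHERE stock < 140

Execution result:
name | stock
Tablet | 127
Speaker | 84
Laptop | 86
Camera | 49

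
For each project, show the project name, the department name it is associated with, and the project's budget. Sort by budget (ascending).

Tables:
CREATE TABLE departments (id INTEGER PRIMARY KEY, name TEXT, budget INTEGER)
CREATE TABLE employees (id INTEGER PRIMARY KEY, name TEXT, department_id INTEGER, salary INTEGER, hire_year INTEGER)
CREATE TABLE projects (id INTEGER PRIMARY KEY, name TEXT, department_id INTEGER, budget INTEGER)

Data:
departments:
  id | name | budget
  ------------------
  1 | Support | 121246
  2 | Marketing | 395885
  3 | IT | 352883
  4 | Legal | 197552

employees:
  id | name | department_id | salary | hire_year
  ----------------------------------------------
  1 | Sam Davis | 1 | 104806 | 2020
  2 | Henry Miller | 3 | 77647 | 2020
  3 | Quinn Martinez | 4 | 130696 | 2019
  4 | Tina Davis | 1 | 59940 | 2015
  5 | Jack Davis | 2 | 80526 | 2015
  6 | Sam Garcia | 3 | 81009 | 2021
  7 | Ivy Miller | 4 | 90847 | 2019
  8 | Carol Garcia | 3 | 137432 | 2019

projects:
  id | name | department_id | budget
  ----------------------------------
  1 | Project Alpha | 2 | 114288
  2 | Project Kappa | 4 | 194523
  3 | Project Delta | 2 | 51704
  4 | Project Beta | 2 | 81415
SELECT c.name, p.name AS department, c.budget FROM projects c JOIN departments p ON c.department_id = p.id ORDER BY c.budget ASC

Execution result:
name | department | budget
Project Delta | Marketing | 51704
Project Beta | Marketing | 81415
Project Alpha | Marketing | 114288
Project Kappa | Legal | 194523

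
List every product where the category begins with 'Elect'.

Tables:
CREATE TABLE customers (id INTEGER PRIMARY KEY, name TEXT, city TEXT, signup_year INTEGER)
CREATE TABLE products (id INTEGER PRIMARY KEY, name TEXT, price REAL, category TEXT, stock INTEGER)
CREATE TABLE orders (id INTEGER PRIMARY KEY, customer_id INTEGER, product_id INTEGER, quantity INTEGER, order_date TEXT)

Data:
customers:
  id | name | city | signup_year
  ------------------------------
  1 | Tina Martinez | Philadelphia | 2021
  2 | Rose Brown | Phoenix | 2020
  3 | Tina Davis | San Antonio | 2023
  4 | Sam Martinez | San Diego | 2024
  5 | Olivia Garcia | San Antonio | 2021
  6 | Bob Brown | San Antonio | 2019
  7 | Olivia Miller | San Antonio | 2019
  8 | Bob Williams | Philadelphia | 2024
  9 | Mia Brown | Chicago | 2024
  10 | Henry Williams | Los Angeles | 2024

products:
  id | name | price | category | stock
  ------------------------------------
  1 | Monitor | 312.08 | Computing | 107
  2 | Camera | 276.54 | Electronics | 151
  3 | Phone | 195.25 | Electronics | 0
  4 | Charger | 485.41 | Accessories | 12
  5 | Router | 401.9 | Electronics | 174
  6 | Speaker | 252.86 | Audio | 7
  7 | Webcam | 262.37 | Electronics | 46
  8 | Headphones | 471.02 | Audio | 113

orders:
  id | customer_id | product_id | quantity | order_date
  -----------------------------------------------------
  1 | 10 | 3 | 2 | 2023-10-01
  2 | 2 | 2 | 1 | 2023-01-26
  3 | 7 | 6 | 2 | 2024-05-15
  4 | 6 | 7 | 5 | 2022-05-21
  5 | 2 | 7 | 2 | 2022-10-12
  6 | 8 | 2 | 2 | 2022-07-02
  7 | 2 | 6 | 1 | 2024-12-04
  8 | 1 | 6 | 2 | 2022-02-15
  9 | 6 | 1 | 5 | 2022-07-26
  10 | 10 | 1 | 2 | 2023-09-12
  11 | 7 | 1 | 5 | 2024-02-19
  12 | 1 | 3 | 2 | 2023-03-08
SELECT name, category FROM products WHERE category LIKE 'Elect%'

Execution result:
name | category
Camera | Electronics
Phone | Electronics
Router | Electronics
Webcam | Electronics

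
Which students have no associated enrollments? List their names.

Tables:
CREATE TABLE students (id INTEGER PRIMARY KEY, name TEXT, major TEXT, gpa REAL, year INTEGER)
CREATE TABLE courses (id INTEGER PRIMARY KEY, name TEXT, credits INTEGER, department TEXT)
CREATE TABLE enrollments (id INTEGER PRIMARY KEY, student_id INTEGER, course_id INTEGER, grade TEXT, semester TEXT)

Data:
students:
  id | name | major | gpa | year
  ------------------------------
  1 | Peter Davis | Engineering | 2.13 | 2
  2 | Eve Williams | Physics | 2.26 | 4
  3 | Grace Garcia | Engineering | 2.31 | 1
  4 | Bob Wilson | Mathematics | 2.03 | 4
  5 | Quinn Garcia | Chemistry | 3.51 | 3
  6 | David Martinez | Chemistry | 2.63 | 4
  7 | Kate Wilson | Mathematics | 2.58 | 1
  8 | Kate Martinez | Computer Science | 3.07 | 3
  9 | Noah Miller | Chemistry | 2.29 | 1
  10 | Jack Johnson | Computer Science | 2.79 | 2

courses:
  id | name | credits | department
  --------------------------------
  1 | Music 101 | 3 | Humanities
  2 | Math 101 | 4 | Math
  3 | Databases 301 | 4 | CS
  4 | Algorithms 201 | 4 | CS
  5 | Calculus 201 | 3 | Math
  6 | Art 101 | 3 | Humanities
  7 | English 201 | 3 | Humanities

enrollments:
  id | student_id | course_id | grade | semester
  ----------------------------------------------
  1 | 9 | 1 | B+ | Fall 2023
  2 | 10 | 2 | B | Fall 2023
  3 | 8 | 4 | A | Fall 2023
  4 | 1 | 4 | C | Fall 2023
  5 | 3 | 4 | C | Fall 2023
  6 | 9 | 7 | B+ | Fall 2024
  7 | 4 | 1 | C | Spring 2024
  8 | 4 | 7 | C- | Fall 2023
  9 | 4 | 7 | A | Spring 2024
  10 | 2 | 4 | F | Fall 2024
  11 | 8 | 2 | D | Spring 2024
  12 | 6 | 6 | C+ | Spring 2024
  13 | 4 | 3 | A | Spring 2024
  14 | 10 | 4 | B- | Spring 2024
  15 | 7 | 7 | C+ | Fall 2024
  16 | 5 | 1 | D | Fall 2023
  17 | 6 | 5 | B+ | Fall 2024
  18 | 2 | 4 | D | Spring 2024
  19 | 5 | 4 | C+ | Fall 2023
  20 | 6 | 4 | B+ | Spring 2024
SELECT p.name FROM students p LEFT JOIN enrollments c ON c.student_id = p.id WHERE c.id IS NULL

Execution result:
(no rows)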